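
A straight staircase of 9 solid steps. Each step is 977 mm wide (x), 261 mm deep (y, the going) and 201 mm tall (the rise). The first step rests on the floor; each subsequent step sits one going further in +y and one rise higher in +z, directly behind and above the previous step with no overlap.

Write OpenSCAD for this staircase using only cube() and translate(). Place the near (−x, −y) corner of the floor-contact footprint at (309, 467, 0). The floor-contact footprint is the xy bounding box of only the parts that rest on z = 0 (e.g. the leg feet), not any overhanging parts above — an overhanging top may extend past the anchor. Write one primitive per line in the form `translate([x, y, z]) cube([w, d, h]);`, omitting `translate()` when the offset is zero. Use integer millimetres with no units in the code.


translate([309, 467, 0]) cube([977, 261, 201]);
translate([309, 728, 201]) cube([977, 261, 201]);
translate([309, 989, 402]) cube([977, 261, 201]);
translate([309, 1250, 603]) cube([977, 261, 201]);
translate([309, 1511, 804]) cube([977, 261, 201]);
translate([309, 1772, 1005]) cube([977, 261, 201]);
translate([309, 2033, 1206]) cube([977, 261, 201]);
translate([309, 2294, 1407]) cube([977, 261, 201]);
translate([309, 2555, 1608]) cube([977, 261, 201]);


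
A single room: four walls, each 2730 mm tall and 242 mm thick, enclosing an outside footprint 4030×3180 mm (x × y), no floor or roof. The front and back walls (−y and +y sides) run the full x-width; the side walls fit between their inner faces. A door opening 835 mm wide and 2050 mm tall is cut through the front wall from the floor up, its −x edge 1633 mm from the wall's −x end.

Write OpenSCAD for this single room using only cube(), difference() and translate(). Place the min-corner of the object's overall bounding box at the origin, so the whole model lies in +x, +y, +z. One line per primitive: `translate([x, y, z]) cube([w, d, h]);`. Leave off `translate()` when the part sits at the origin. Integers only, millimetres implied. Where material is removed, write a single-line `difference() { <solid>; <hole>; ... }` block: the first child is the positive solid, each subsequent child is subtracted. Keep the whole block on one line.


difference() { cube([4030, 242, 2730]); translate([1633, 0, 0]) cube([835, 242, 2050]); }
translate([0, 2938, 0]) cube([4030, 242, 2730]);
translate([0, 242, 0]) cube([242, 2696, 2730]);
translate([3788, 242, 0]) cube([242, 2696, 2730]);


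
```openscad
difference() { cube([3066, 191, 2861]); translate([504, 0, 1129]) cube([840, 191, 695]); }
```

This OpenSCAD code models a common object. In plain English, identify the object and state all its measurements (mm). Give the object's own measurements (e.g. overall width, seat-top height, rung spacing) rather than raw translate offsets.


A wall 3066 mm long (x), 191 mm thick (y), 2861 mm tall, with a rectangular window opening cut through it. The opening is 840 mm wide and 695 mm tall; its sill is at z = 1129 mm and its near (−x) edge is 504 mm from the wall's −x end. The opening passes through the full wall thickness.


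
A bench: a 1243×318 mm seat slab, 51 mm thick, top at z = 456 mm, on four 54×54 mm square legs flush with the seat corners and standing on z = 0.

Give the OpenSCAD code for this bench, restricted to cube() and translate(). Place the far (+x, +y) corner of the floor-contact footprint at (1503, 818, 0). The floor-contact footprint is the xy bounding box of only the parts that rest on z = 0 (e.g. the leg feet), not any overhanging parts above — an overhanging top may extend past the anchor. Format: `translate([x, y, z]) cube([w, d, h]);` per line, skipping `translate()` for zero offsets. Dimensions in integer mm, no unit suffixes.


// leg_h = 456 − 51 = 405
translate([260, 500, 405]) cube([1243, 318, 51]);
translate([260, 500, 0]) cube([54, 54, 405]);
translate([260, 764, 0]) cube([54, 54, 405]);
translate([1449, 500, 0]) cube([54, 54, 405]);
translate([1449, 764, 0]) cube([54, 54, 405]);


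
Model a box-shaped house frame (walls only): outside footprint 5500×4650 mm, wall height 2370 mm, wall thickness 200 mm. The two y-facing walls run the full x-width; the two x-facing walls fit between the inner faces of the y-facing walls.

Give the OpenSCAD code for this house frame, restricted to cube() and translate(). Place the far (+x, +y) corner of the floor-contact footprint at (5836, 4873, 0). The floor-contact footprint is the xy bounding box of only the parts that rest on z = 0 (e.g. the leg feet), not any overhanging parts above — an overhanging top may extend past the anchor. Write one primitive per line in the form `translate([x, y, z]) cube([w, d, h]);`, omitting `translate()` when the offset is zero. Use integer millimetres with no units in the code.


translate([336, 223, 0]) cube([5500, 200, 2370]);
translate([336, 4673, 0]) cube([5500, 200, 2370]);
translate([336, 423, 0]) cube([200, 4250, 2370]);
translate([5636, 423, 0]) cube([200, 4250, 2370]);


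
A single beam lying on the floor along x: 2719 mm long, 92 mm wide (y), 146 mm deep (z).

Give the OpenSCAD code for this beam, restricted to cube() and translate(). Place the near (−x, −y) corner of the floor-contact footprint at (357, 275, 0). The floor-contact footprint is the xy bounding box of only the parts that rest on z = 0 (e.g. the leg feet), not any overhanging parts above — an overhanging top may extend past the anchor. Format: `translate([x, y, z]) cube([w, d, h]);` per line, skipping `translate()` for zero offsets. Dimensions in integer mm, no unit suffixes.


translate([357, 275, 0]) cube([2719, 92, 146]);


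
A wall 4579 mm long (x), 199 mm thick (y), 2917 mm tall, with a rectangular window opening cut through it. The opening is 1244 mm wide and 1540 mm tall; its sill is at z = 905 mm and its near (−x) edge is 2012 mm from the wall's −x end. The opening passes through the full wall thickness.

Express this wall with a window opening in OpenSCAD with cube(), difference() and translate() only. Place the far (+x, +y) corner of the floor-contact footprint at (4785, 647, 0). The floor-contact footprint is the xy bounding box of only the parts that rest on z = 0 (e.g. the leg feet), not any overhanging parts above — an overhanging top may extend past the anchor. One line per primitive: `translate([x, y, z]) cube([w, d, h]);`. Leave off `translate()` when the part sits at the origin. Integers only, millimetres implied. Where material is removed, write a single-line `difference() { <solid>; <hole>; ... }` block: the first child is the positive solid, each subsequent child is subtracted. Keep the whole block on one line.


difference() { translate([206, 448, 0]) cube([4579, 199, 2917]); translate([2218, 448, 905]) cube([1244, 199, 1540]); }


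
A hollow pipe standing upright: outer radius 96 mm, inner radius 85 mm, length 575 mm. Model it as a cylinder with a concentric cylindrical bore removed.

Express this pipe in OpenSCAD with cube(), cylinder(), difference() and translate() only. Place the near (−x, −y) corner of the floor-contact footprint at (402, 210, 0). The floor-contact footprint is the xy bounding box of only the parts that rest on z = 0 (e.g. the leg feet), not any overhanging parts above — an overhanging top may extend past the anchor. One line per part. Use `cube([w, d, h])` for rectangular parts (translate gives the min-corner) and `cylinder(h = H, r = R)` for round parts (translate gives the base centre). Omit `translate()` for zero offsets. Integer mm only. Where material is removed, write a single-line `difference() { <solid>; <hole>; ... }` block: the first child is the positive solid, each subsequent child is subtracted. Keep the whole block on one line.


difference() { translate([498, 306, 0]) cylinder(h = 575, r = 96); translate([498, 306, 0]) cylinder(h = 575, r = 85); }


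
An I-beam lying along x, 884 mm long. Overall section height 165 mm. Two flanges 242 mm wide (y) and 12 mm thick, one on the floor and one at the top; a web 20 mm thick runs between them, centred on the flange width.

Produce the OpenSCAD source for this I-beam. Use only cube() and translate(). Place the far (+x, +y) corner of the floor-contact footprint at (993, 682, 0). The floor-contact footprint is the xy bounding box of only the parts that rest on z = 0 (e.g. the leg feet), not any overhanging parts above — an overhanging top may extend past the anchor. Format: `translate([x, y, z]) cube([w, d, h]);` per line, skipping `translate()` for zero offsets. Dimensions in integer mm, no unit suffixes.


translate([109, 440, 0]) cube([884, 242, 12]);
translate([109, 551, 12]) cube([884, 20, 141]);
translate([109, 440, 153]) cube([884, 242, 12]);


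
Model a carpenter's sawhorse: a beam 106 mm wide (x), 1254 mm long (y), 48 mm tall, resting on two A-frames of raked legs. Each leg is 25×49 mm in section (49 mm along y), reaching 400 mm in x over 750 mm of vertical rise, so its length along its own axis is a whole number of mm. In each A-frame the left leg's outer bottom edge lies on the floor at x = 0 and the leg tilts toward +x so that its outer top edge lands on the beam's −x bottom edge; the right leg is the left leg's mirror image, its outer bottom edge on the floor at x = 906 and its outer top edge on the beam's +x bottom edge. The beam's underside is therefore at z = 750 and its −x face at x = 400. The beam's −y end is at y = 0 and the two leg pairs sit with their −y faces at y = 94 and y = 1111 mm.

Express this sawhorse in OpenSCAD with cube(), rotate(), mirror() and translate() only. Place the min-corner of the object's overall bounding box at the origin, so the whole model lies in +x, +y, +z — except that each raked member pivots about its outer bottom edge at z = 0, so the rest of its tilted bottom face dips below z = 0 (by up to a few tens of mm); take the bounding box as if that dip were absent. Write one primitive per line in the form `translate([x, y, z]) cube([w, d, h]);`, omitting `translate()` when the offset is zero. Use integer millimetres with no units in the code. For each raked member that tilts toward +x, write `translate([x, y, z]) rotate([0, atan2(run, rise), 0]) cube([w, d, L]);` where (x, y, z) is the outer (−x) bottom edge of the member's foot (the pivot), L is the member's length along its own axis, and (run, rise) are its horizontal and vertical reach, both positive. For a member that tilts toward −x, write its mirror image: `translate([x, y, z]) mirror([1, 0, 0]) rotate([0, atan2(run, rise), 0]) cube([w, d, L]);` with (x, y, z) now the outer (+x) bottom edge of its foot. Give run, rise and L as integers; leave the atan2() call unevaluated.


translate([400, 0, 750]) cube([106, 1254, 48]);
translate([0, 94, 0]) rotate([0, atan2(400, 750), 0]) cube([25, 49, 850]);
translate([906, 94, 0]) mirror([1, 0, 0]) rotate([0, atan2(400, 750), 0]) cube([25, 49, 850]);
translate([0, 1111, 0]) rotate([0, atan2(400, 750), 0]) cube([25, 49, 850]);
translate([906, 1111, 0]) mirror([1, 0, 0]) rotate([0, atan2(400, 750), 0]) cube([25, 49, 850]);


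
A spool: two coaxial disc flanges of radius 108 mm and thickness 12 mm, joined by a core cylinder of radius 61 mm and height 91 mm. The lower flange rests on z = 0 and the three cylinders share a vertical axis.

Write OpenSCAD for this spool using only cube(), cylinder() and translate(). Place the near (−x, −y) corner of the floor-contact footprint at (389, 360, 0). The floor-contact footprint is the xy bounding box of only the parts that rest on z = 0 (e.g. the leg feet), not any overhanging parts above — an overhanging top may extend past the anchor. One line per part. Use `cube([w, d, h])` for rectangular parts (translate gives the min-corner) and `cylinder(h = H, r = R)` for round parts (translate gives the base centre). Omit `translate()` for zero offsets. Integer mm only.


translate([497, 468, 0]) cylinder(h = 12, r = 108);
translate([497, 468, 12]) cylinder(h = 91, r = 61);
translate([497, 468, 103]) cylinder(h = 12, r = 108);


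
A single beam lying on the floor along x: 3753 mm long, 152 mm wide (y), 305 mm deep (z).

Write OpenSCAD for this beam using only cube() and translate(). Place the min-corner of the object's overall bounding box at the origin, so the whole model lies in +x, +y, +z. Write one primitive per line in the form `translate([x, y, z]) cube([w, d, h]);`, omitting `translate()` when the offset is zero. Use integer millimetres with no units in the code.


cube([3753, 152, 305]);


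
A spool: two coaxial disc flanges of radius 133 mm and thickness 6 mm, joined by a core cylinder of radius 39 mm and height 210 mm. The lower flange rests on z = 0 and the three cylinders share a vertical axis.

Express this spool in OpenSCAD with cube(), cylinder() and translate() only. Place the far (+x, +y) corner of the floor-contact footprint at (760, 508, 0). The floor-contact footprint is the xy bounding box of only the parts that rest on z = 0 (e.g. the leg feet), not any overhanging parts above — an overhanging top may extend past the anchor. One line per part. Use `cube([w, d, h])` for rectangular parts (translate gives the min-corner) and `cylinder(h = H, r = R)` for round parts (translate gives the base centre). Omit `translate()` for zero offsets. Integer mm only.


translate([627, 375, 0]) cylinder(h = 6, r = 133);
translate([627, 375, 6]) cylinder(h = 210, r = 39);
translate([627, 375, 216]) cylinder(h = 6, r = 133);


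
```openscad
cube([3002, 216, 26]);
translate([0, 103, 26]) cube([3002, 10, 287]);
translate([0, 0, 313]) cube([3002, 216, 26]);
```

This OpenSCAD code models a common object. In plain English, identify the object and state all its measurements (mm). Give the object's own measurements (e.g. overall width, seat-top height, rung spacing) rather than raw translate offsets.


An I-beam lying along x, 3002 mm long. Overall section height 339 mm. Two flanges 216 mm wide (y) and 26 mm thick, one on the floor and one at the top; a web 10 mm thick runs between them, centred on the flange width.


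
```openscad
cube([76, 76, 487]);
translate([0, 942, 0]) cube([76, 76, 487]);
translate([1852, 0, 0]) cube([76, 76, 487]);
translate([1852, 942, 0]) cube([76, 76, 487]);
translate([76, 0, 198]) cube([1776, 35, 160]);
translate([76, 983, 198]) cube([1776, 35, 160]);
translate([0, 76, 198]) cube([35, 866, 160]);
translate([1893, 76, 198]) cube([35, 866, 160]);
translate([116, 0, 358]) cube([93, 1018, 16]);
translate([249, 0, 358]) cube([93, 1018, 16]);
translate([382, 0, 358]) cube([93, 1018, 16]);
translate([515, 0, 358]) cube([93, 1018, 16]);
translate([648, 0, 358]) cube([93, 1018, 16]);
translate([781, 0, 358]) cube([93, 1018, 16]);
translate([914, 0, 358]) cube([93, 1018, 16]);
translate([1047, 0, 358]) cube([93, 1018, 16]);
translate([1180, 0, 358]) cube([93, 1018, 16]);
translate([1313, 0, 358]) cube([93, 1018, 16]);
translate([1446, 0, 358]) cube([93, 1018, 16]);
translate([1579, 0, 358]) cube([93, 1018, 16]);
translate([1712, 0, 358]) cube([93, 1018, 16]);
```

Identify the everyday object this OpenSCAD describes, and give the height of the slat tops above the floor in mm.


A bed frame. The slat-top height is 374 mm.

Four posts, four rails, and a row of slats — a bed frame. Slats sit on the rails at z = 198 + 160 = 358; with slat thickness 16, the top is 374 mm.


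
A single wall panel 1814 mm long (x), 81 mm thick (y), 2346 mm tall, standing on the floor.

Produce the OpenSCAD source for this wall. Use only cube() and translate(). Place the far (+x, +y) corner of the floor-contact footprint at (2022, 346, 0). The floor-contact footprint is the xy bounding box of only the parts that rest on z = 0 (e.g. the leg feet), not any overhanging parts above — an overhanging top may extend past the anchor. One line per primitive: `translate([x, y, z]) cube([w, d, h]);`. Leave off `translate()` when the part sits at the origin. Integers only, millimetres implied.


translate([208, 265, 0]) cube([1814, 81, 2346]);


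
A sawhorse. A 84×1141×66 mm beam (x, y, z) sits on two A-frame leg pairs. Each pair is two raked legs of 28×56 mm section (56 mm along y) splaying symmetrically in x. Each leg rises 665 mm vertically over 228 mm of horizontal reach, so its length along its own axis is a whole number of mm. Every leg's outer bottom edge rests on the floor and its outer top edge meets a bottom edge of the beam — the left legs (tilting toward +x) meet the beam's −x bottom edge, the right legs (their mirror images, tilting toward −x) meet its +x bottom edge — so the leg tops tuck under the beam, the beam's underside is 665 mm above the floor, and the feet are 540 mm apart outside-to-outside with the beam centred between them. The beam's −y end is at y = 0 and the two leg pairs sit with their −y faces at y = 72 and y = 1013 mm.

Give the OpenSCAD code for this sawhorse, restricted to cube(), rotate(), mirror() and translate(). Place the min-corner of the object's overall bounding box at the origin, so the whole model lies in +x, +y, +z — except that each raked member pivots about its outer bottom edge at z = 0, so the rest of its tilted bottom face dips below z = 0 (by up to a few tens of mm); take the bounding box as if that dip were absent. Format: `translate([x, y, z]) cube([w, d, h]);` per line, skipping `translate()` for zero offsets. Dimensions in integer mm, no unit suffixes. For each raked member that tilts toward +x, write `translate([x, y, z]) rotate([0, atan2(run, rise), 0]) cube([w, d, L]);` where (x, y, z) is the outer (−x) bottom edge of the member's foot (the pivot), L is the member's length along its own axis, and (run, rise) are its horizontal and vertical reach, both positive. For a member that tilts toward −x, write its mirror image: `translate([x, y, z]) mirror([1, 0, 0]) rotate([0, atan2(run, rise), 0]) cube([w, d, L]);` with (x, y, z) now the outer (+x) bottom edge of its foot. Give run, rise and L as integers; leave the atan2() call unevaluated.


translate([228, 0, 665]) cube([84, 1141, 66]);
translate([0, 72, 0]) rotate([0, atan2(228, 665), 0]) cube([28, 56, 703]);
translate([540, 72, 0]) mirror([1, 0, 0]) rotate([0, atan2(228, 665), 0]) cube([28, 56, 703]);
translate([0, 1013, 0]) rotate([0, atan2(228, 665), 0]) cube([28, 56, 703]);
translate([540, 1013, 0]) mirror([1, 0, 0]) rotate([0, atan2(228, 665), 0]) cube([28, 56, 703]);


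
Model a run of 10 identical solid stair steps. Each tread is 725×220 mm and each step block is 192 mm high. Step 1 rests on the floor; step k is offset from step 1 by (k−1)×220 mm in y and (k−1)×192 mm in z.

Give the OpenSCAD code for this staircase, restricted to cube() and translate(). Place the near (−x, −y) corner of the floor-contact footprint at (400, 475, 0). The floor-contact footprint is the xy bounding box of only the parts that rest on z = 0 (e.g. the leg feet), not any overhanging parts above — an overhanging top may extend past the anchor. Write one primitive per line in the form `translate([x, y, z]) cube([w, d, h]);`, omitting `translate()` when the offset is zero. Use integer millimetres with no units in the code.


translate([400, 475, 0]) cube([725, 220, 192]);
translate([400, 695, 192]) cube([725, 220, 192]);
translate([400, 915, 384]) cube([725, 220, 192]);
translate([400, 1135, 576]) cube([725, 220, 192]);
translate([400, 1355, 768]) cube([725, 220, 192]);
translate([400, 1575, 960]) cube([725, 220, 192]);
translate([400, 1795, 1152]) cube([725, 220, 192]);
translate([400, 2015, 1344]) cube([725, 220, 192]);
translate([400, 2235, 1536]) cube([725, 220, 192]);
translate([400, 2455, 1728]) cube([725, 220, 192]);


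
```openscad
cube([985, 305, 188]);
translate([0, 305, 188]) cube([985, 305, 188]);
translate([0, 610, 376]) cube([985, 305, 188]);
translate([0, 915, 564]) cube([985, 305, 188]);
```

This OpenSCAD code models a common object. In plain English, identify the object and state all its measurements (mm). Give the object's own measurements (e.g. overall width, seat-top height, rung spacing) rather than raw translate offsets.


A straight staircase of 4 solid steps. Each step is 985 mm wide (x), 305 mm deep (y, the going) and 188 mm tall (the rise). The first step rests on the floor; each subsequent step sits one going further in +y and one rise higher in +z, directly behind and above the previous step with no overlap.


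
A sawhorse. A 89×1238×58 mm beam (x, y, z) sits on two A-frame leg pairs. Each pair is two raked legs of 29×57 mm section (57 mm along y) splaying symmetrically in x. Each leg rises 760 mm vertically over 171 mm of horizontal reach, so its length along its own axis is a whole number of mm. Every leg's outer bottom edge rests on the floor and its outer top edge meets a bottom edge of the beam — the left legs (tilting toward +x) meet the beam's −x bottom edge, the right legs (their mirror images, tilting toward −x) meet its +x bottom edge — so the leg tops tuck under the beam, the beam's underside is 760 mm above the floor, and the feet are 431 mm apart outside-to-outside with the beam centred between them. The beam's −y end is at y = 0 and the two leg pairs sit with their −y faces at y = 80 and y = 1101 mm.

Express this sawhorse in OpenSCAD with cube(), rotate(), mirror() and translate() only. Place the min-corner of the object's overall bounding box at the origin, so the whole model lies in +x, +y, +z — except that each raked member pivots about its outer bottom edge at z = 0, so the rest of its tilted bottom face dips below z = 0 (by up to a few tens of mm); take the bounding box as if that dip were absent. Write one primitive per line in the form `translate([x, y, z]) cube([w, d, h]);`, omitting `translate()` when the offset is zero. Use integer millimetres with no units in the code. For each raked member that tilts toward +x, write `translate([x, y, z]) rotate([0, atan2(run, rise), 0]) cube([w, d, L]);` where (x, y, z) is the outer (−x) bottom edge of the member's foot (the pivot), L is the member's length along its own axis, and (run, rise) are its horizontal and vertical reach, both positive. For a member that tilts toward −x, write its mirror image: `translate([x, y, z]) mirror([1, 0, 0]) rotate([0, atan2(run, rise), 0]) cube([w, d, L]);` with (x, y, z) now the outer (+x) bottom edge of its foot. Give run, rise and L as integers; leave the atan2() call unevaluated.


translate([171, 0, 760]) cube([89, 1238, 58]);
translate([0, 80, 0]) rotate([0, atan2(171, 760), 0]) cube([29, 57, 779]);
translate([431, 80, 0]) mirror([1, 0, 0]) rotate([0, atan2(171, 760), 0]) cube([29, 57, 779]);
translate([0, 1101, 0]) rotate([0, atan2(171, 760), 0]) cube([29, 57, 779]);
translate([431, 1101, 0]) mirror([1, 0, 0]) rotate([0, atan2(171, 760), 0]) cube([29, 57, 779]);


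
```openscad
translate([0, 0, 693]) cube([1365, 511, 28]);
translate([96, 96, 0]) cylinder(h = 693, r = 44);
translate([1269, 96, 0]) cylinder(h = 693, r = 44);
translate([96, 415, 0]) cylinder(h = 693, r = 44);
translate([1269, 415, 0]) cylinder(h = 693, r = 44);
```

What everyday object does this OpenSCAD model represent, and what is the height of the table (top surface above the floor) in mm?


A table. The table height is 721 mm.

A 1365×511×28 slab sits at z = 693 on four Ø88 mm round legs — a table. The top surface is at 693 + 28 = 721 mm.


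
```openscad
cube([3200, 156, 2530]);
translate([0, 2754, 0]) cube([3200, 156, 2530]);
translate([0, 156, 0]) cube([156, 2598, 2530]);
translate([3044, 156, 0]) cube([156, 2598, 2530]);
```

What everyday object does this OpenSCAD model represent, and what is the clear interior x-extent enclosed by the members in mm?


A house (or room) frame. The interior width is 2888 mm.

Four 2530 mm walls enclosing a rectangle with no floor or roof — a room or house frame. Outside width is 3200 mm and wall thickness is 156 mm, so the interior width is 3200 − 2 × 156 = 2888 mm.


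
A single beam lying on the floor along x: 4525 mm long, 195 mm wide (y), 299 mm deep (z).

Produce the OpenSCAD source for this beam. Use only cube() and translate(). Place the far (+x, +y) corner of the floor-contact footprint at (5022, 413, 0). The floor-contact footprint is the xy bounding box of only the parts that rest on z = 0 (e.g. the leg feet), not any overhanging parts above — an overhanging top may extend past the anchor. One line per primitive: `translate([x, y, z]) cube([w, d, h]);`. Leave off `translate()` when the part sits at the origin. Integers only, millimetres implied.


translate([497, 218, 0]) cube([4525, 195, 299]);


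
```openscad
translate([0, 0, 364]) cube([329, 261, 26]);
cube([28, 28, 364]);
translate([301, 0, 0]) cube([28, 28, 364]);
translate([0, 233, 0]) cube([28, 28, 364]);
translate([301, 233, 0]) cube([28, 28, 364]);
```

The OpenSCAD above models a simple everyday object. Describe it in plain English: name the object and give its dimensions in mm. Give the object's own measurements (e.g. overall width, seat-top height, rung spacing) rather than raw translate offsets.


A four-legged stool. The seat is a 329×261×26 mm slab whose top surface is at z = 390 mm; four square legs, each 28×28 mm in cross-section, run from the floor (z = 0) to the underside of the seat, each flush with a corner of the seat.


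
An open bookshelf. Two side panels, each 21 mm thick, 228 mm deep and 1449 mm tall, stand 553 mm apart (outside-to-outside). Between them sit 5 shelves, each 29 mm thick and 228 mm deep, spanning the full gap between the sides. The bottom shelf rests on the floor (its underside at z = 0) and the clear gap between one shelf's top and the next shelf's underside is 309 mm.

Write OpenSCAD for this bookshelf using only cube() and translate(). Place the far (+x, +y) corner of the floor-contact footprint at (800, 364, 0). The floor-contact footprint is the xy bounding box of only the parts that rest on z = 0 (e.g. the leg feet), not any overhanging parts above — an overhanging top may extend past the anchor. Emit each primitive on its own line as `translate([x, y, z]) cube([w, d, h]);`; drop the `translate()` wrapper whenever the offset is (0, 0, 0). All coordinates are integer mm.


translate([247, 136, 0]) cube([21, 228, 1449]);
translate([779, 136, 0]) cube([21, 228, 1449]);
translate([268, 136, 0]) cube([511, 228, 29]);
translate([268, 136, 338]) cube([511, 228, 29]);
translate([268, 136, 676]) cube([511, 228, 29]);
translate([268, 136, 1014]) cube([511, 228, 29]);
translate([268, 136, 1352]) cube([511, 228, 29]);


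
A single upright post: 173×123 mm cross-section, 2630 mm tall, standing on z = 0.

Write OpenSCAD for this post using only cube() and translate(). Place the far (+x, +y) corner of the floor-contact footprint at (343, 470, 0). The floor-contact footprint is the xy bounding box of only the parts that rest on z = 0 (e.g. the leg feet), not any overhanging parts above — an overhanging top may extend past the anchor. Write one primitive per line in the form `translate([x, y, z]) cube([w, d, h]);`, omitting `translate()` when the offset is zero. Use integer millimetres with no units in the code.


translate([170, 347, 0]) cube([173, 123, 2630]);


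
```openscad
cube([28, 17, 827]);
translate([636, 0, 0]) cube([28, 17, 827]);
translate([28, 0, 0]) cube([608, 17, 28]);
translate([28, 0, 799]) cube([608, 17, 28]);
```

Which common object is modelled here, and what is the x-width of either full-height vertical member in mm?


A picture frame. The border width is 28 mm.

Four thin pieces enclosing a rectangular opening — a picture frame. The two full-height stiles are 827 mm tall; the top rail sits at z = 799 and is 28 mm tall, so the border above the opening is 827 − 799 = 28 mm, matching the stile x-width.


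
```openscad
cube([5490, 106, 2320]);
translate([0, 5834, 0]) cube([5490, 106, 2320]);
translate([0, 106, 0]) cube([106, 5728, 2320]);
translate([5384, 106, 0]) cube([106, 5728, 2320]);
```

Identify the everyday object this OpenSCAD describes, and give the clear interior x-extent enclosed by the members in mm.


A house (or room) frame. The interior width is 5278 mm.

Four 2320 mm walls enclosing a rectangle with no floor or roof — a room or house frame. Outside width is 5490 mm and wall thickness is 106 mm, so the interior width is 5490 − 2 × 106 = 5278 mm.


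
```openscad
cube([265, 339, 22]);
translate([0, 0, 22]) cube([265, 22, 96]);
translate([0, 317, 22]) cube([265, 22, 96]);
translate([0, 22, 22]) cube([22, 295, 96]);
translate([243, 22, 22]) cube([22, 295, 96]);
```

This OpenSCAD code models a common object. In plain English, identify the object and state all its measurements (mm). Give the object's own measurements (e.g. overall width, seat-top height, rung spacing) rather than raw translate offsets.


An open-topped rectangular box: outside dimensions 265×339×118 mm, with a uniform wall and base thickness of 22 mm. The base is a full 265×339 slab on the floor; four walls sit on top of the base. The front and back walls (the −y and +y sides) span the full width; the two side walls fit between them.


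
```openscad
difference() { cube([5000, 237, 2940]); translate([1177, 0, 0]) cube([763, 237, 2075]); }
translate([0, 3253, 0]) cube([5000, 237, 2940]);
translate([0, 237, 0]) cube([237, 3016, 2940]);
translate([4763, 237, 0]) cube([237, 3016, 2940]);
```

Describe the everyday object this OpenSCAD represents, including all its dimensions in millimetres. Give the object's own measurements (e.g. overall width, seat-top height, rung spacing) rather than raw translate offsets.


A single room: four walls, each 2940 mm tall and 237 mm thick, enclosing an outside footprint 5000×3490 mm (x × y), no floor or roof. The front and back walls (−y and +y sides) run the full x-width; the side walls fit between their inner faces. A door opening 763 mm wide and 2075 mm tall is cut through the front wall from the floor up, its −x edge 1177 mm from the wall's −x end.


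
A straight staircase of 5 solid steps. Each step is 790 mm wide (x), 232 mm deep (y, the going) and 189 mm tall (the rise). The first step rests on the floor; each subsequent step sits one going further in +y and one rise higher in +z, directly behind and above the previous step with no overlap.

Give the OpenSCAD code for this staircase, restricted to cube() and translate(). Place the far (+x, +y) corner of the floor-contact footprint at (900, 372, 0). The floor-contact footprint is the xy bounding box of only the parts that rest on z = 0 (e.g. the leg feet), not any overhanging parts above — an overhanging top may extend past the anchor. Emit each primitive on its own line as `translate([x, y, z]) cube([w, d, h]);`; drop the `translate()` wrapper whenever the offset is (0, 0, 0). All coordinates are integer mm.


translate([110, 140, 0]) cube([790, 232, 189]);
translate([110, 372, 189]) cube([790, 232, 189]);
translate([110, 604, 378]) cube([790, 232, 189]);
translate([110, 836, 567]) cube([790, 232, 189]);
translate([110, 1068, 756]) cube([790, 232, 189]);


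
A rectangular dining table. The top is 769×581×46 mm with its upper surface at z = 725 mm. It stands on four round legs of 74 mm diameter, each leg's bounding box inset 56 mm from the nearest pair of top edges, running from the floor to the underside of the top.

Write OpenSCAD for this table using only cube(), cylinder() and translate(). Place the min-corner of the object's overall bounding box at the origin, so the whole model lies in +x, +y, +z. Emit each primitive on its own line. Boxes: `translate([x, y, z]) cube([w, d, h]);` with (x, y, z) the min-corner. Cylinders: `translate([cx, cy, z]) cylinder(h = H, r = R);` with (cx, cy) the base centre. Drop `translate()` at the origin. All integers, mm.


translate([0, 0, 679]) cube([769, 581, 46]);
translate([93, 93, 0]) cylinder(h = 679, r = 37);
translate([676, 93, 0]) cylinder(h = 679, r = 37);
translate([93, 488, 0]) cylinder(h = 679, r = 37);
translate([676, 488, 0]) cylinder(h = 679, r = 37);


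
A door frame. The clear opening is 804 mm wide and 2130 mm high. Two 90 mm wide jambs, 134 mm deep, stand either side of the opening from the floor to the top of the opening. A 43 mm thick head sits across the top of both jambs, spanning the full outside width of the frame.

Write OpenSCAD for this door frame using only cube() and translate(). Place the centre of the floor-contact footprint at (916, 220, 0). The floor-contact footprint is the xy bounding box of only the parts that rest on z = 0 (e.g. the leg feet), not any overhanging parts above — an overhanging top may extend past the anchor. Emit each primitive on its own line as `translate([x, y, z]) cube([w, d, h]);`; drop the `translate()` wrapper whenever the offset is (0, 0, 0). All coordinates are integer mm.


translate([424, 153, 0]) cube([90, 134, 2130]);
translate([1318, 153, 0]) cube([90, 134, 2130]);
translate([424, 153, 2130]) cube([984, 134, 43]);


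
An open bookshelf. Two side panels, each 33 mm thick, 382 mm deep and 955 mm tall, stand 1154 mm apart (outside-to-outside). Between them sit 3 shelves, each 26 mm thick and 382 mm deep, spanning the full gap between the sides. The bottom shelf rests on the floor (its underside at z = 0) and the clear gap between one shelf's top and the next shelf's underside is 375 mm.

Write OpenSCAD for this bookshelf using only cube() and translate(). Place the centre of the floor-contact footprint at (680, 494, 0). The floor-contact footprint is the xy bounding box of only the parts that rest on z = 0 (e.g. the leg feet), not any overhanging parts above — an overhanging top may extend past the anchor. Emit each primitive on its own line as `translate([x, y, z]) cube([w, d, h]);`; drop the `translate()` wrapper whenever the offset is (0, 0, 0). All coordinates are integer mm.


translate([103, 303, 0]) cube([33, 382, 955]);
translate([1224, 303, 0]) cube([33, 382, 955]);
translate([136, 303, 0]) cube([1088, 382, 26]);
translate([136, 303, 401]) cube([1088, 382, 26]);
translate([136, 303, 802]) cube([1088, 382, 26]);


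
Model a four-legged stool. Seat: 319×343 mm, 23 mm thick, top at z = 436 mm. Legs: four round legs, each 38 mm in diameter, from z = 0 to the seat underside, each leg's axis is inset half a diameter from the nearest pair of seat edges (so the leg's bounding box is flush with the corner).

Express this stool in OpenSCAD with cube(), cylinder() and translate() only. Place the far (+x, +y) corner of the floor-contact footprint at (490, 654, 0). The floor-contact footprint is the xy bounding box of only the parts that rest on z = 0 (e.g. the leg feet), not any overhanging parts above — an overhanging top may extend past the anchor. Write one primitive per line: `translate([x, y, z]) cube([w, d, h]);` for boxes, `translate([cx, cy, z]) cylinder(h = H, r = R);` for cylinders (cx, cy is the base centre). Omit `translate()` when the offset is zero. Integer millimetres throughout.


translate([171, 311, 413]) cube([319, 343, 23]);
translate([190, 330, 0]) cylinder(h = 413, r = 19);
translate([471, 330, 0]) cylinder(h = 413, r = 19);
translate([190, 635, 0]) cylinder(h = 413, r = 19);
translate([471, 635, 0]) cylinder(h = 413, r = 19);


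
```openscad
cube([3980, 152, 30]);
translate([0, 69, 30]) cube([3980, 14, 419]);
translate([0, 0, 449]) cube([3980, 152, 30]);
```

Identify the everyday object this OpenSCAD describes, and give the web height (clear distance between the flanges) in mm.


An I-beam. The web height is 419 mm.

Two wide flanges with a thin centred web — an I-beam. Overall 479 mm minus two 30 mm flanges gives a web of 479 − 2·30 = 419 mm.


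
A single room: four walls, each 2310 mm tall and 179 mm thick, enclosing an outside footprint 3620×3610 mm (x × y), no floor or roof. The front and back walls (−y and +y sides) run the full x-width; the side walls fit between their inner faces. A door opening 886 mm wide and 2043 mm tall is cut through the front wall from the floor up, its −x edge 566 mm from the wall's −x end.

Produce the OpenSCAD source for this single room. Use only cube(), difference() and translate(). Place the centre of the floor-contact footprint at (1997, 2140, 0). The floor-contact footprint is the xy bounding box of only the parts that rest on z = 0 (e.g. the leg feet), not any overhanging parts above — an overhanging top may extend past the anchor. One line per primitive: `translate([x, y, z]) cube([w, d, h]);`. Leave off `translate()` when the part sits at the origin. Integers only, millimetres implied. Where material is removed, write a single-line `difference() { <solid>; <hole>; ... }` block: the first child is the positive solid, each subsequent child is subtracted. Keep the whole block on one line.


difference() { translate([187, 335, 0]) cube([3620, 179, 2310]); translate([753, 335, 0]) cube([886, 179, 2043]); }
translate([187, 3766, 0]) cube([3620, 179, 2310]);
translate([187, 514, 0]) cube([179, 3252, 2310]);
translate([3628, 514, 0]) cube([179, 3252, 2310]);


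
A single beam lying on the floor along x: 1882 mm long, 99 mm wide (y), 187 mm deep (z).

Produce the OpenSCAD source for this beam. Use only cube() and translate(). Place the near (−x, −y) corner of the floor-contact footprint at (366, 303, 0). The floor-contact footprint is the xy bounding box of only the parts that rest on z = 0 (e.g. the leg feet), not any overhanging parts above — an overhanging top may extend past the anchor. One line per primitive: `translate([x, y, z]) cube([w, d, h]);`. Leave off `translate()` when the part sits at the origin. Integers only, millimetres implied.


translate([366, 303, 0]) cube([1882, 99, 187]);


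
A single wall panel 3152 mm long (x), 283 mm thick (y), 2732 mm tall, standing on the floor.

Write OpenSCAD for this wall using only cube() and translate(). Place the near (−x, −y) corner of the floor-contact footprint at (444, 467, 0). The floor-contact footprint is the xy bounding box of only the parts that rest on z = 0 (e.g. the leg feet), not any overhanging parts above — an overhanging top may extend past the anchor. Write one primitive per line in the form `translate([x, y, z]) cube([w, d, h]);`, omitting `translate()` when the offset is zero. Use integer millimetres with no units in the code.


translate([444, 467, 0]) cube([3152, 283, 2732]);


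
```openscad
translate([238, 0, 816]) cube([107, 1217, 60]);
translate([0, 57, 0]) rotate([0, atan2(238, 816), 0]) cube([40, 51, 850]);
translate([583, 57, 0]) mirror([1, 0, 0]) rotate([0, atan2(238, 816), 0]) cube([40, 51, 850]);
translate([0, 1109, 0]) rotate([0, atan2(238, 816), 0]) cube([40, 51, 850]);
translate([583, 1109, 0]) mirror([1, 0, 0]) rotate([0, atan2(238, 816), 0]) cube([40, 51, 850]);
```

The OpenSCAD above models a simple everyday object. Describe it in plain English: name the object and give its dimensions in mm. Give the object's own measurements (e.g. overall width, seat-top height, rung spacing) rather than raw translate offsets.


A sawhorse. A 107×1217×60 mm beam (x, y, z) sits on two A-frame leg pairs. Each pair is two raked legs of 40×51 mm section (51 mm along y) splaying symmetrically in x. Each leg rises 816 mm vertically over 238 mm of horizontal reach and is 850 mm long along its own axis. Every leg's outer bottom edge rests on the floor and its outer top edge meets a bottom edge of the beam — the left legs (tilting toward +x) meet the beam's −x bottom edge, the right legs (their mirror images, tilting toward −x) meet its +x bottom edge — so the leg tops tuck under the beam, the beam's underside is 816 mm above the floor, and the feet are 583 mm apart outside-to-outside with the beam centred between them. The two leg pairs are set in 57 mm from either end of the beam.


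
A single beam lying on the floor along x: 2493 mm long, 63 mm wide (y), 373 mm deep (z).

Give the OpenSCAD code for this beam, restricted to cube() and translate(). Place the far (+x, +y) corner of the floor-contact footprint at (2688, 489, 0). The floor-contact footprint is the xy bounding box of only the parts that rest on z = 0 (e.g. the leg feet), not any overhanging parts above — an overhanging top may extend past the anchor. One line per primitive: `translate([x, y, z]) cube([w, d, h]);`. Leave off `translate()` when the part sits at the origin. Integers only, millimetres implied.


translate([195, 426, 0]) cube([2493, 63, 373]);
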